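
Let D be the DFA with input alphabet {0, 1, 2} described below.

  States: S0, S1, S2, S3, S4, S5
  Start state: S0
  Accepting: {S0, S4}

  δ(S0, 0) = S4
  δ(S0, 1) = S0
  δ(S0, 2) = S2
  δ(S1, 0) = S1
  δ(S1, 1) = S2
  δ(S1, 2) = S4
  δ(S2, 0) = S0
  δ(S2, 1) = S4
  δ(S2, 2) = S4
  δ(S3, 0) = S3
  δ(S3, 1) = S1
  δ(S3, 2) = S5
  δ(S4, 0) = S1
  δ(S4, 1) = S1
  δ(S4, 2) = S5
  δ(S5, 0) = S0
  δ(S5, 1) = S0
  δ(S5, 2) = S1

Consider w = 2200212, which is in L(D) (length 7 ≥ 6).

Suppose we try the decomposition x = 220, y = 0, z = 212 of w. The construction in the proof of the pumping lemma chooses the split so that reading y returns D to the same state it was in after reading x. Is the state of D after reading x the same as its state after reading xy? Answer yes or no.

yes

Run of D on the first 4 characters of w = 2 2 0 0:
  step 0: S0  (start)
  step 1: S2  (read 2: S0→S2)
  step 2: S4  (read 2: S2→S4)
  step 3: S1  (read 0: S4→S1)
  step 4: S1  (read 0: S1→S1)

After x (step 3): S1. After xy (step 4): S1.
They match, so y = 0 drives D around a cycle from S1 back to itself; pumping y any number of times keeps D in S1 before reading z, and xyⁱz ∈ L(D) for every i ≥ 0.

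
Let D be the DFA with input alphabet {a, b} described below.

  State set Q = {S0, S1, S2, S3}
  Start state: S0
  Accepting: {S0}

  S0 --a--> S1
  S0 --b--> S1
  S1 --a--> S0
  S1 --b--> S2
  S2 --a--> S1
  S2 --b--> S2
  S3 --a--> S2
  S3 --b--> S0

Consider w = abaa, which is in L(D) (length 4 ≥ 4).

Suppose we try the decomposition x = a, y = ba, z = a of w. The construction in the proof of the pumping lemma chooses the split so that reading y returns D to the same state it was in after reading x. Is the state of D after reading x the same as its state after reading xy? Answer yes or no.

yes

Run of D on the first 3 characters of w = a b a:
  step 0: S0  (start)
  step 1: S1  (read a: S0→S1)
  step 2: S2  (read b: S1→S2)
  step 3: S1  (read a: S2→S1)

After x (step 1): S1. After xy (step 3): S1.
They match, so y = ba drives D around a cycle from S1 back to itself; pumping y any number of times keeps D in S1 before reading z, and xyⁱz ∈ L(D) for every i ≥ 0.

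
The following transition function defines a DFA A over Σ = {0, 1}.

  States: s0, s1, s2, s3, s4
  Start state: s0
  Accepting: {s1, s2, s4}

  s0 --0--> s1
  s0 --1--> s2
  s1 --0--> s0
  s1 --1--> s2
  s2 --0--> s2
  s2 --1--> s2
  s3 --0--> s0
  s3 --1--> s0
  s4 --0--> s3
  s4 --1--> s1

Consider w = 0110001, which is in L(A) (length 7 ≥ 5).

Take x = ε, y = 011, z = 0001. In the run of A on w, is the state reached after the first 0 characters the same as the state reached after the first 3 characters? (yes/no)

no

Run of A on the first 3 characters of w = 0 1 1:
  step 0: s0  (start)
  step 1: s1  (read 0: s0→s1)
  step 2: s2  (read 1: s1→s2)
  step 3: s2  (read 1: s2→s2)

After x (step 0): s0. After xy (step 3): s2.
They differ (s0 ≠ s2), so y is not a cycle from the state after x; this split is not the one the pumping-lemma construction produces, and pumping y need not keep the string in L(A).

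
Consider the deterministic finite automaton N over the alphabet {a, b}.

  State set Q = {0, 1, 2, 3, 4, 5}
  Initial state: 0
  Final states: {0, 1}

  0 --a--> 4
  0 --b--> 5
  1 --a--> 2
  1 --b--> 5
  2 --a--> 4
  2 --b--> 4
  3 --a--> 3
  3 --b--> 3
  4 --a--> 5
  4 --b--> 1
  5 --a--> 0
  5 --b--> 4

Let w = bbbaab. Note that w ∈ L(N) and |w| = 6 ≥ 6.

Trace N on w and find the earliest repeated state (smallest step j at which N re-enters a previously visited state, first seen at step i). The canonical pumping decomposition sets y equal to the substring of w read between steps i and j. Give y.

State sequence: 0 -b-> 5 -b-> 4 -b-> 1 -a-> 2 -a-> 4 -b-> 1
First repeat at step 5: 4 was already visited.

So i = 2, j = 5, giving x = w[0:2] = bb, y = w[2:5] = baa, z = w[5:6] = b.
Check: |xy| = 5 ≤ 6 and |y| = 3 ≥ 1. Reading y takes N from 4 back to 4, so every xyⁱz is accepted.

baa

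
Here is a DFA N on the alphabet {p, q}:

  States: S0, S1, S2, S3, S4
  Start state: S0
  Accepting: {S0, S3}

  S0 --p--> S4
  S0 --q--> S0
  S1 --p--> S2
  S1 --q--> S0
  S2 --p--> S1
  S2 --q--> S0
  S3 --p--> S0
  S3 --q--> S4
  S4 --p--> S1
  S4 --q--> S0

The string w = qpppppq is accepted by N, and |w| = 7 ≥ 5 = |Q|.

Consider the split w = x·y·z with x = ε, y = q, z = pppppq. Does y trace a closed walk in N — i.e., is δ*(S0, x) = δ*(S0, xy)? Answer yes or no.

State sequence: S0 -q-> S0

After x (step 0): S0. After xy (step 1): S0.
They match, so y = q drives N around a cycle from S0 back to itself; pumping y any number of times keeps N in S0 before reading z, and xyⁱz ∈ L(N) for every i ≥ 0.

yes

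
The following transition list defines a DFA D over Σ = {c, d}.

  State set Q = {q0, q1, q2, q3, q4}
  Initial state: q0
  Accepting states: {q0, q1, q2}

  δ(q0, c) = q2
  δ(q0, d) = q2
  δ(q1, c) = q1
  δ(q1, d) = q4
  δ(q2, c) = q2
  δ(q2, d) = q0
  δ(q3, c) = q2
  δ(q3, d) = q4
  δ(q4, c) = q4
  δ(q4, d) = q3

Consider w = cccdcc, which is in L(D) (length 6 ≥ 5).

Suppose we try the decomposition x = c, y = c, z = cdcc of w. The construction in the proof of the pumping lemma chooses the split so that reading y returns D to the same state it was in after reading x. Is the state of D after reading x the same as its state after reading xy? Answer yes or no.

yes

Run of D on the first 2 characters of w = c c:
  step 0: q0  (start)
  step 1: q2  (read c: q0→q2)
  step 2: q2  (read c: q2→q2)

After x (step 1): q2. After xy (step 2): q2.
They match, so y = c drives D around a cycle from q2 back to itself; pumping y any number of times keeps D in q2 before reading z, and xyⁱz ∈ L(D) for every i ≥ 0.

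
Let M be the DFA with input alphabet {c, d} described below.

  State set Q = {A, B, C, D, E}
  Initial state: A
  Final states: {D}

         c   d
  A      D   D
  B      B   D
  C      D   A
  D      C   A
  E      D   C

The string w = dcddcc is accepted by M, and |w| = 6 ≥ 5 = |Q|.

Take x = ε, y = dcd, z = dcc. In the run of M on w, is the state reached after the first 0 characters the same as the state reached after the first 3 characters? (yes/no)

State sequence: A -d-> D -c-> C -d-> A

After x (step 0): A. After xy (step 3): A.
They match, so y = dcd drives M around a cycle from A back to itself; pumping y any number of times keeps M in A before reading z, and xyⁱz ∈ L(M) for every i ≥ 0.

yes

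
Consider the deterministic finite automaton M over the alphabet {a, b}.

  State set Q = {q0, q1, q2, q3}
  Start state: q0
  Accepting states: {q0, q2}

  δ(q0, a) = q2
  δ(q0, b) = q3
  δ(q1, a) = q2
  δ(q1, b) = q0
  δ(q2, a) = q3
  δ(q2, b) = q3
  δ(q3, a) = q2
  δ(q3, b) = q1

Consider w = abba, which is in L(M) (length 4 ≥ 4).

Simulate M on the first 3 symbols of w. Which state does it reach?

Run of M on the first 3 characters of w = a b b:
  step 0: q0  (start)
  step 1: q2  (read a: q0→q2)
  step 2: q3  (read b: q2→q3)
  step 3: q1  (read b: q3→q1)

After reading 3 characters, M is in state q1.
(This kind of state-tracing is the core of the pumping-lemma construction: with 4 states, pigeonhole forces a repeat within the first 4 steps.)

q1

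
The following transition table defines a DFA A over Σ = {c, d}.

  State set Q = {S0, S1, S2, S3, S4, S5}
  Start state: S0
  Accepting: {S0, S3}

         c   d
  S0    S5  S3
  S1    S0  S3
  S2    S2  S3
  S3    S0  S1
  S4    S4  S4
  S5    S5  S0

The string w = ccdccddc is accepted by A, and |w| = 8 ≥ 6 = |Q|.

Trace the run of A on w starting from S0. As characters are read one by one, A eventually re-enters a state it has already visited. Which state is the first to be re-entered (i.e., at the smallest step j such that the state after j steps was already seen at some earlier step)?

S5

State sequence: S0 -c-> S5 -c-> S5 -d-> S0 -c-> S5 -c-> S5 -d-> S0 -d-> S3 -c-> S0
First repeat at step 2: S5 was already visited.

The earliest repeat is at step j = 2: A is in S5, which it already visited at step i = 1.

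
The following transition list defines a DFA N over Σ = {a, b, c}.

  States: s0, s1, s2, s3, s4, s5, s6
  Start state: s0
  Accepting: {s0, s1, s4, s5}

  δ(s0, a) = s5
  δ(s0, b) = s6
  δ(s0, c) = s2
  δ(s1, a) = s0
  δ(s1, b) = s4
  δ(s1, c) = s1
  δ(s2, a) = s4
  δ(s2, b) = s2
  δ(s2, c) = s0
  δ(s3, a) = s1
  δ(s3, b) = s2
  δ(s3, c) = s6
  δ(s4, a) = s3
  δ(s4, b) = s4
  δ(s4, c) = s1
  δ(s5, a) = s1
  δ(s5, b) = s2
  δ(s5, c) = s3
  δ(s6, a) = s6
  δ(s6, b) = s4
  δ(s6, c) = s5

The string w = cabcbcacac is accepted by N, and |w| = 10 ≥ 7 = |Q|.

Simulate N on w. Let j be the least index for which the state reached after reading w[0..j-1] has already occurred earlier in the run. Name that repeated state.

Run of N on w = c a b c b c a c a c:
  step 0: s0  (start)
  step 1: s2  (read c: s0→s2)
  step 2: s4  (read a: s2→s4)
  step 3: s4  (read b: s4→s4)   ← first repeat (s4 seen earlier)
  step 4: s1  (read c: s4→s1)
  step 5: s4  (read b: s1→s4)
  step 6: s1  (read c: s4→s1)
  step 7: s0  (read a: s1→s0)
  step 8: s2  (read c: s0→s2)
  step 9: s4  (read a: s2→s4)
  step 10: s1  (read c: s4→s1)

The earliest repeat is at step j = 3: N is in s4, which it already visited at step i = 2.

s4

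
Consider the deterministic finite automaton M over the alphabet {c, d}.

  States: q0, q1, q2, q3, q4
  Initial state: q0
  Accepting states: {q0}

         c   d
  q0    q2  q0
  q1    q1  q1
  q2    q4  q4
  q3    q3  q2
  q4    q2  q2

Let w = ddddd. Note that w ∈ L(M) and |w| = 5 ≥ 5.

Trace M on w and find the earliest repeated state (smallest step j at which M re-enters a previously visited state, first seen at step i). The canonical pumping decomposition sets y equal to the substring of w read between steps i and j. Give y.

Run of M on w = d d d d d:
  step 0: q0  (start)
  step 1: q0  (read d: q0→q0)   ← first repeat (q0 seen earlier)
  step 2: q0  (read d: q0→q0)
  step 3: q0  (read d: q0→q0)
  step 4: q0  (read d: q0→q0)
  step 5: q0  (read d: q0→q0)

So i = 0, j = 1, giving x = w[0:0] = ε, y = w[0:1] = d, z = w[1:5] = dddd.
Check: |xy| = 1 ≤ 5 and |y| = 1 ≥ 1. Reading y takes M from q0 back to q0, so every xyⁱz is accepted.
Pumping length from the standard proof: p = 5 (the number of states). The repeated state found above gives |xy| = j ≤ 5 and |y| = j − i ≥ 1.

d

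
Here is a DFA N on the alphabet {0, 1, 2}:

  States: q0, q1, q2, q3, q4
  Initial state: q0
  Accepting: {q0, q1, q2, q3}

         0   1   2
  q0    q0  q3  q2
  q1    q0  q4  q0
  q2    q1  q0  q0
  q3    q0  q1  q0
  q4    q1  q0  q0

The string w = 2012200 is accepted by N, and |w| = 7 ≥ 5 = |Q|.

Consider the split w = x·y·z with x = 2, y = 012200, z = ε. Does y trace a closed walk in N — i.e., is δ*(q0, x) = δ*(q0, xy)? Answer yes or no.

no

Run of N on the first 7 characters of w = 2 0 1 2 2 0 0:
  step 0: q0  (start)
  step 1: q2  (read 2: q0→q2)
  step 2: q1  (read 0: q2→q1)
  step 3: q4  (read 1: q1→q4)
  step 4: q0  (read 2: q4→q0)
  step 5: q2  (read 2: q0→q2)
  step 6: q1  (read 0: q2→q1)
  step 7: q0  (read 0: q1→q0)

After x (step 1): q2. After xy (step 7): q0.
They differ (q2 ≠ q0), so y is not a cycle from the state after x; this split is not the one the pumping-lemma construction produces, and pumping y need not keep the string in L(N).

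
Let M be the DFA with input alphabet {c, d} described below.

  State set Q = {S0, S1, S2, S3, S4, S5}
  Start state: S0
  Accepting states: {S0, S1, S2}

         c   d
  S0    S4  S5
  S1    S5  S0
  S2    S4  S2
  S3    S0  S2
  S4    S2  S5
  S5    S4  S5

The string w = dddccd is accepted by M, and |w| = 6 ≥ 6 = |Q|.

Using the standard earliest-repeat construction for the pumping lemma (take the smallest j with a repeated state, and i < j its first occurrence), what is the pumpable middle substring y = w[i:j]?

State sequence: S0 -d-> S5 -d-> S5 -d-> S5 -c-> S4 -c-> S2 -d-> S2
First repeat at step 2: S5 was already visited.

So i = 1, j = 2, giving x = w[0:1] = d, y = w[1:2] = d, z = w[2:6] = dccd.
Check: |xy| = 2 ≤ 6 and |y| = 1 ≥ 1. Reading y takes M from S5 back to S5, so every xyⁱz is accepted.

d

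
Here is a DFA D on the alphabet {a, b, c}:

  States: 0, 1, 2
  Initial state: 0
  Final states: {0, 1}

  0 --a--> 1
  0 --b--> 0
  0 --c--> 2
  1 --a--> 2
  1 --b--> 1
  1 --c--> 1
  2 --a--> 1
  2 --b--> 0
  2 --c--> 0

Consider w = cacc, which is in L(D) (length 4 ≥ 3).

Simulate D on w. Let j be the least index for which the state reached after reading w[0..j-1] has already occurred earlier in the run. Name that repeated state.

Run of D on w = c a c c:
  step 0: 0  (start)
  step 1: 2  (read c: 0→2)
  step 2: 1  (read a: 2→1)
  step 3: 1  (read c: 1→1)   ← first repeat (1 seen earlier)
  step 4: 1  (read c: 1→1)

The earliest repeat is at step j = 3: D is in 1, which it already visited at step i = 2.
Pumping length from the standard proof: p = 3 (the number of states). The repeated state found above gives |xy| = j ≤ 3 and |y| = j − i ≥ 1.

1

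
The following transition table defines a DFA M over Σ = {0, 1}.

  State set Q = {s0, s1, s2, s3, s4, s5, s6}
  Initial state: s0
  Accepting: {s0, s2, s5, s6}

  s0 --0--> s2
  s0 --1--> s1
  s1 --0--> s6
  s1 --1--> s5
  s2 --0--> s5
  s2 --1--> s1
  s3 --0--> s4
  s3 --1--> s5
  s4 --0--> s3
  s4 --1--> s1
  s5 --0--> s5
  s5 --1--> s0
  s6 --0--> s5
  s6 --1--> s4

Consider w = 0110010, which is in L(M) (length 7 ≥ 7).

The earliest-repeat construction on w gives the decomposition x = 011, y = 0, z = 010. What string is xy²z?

01100010

xy^2z = 011·0·0·010 = 01100010.
Reading y = 0 takes M from s5 back to s5, so after x·y·y the machine is still in s5, and z then leads to the accepting state s2. Hence 01100010 ∈ L(M).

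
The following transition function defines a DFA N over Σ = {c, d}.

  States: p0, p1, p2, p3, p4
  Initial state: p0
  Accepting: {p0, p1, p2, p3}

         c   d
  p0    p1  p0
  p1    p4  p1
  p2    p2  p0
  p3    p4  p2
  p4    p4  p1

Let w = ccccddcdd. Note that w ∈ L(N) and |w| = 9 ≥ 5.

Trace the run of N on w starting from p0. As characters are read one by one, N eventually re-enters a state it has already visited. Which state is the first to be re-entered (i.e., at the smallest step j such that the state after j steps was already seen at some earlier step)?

State sequence: p0 -c-> p1 -c-> p4 -c-> p4 -c-> p4 -d-> p1 -d-> p1 -c-> p4 -d-> p1 -d-> p1
First repeat at step 3: p4 was already visited.

The earliest repeat is at step j = 3: N is in p4, which it already visited at step i = 2.
The DFA has 5 states, so the proof of the pumping lemma guarantees a repeated state among the first 5+1 visited; the segment between the two visits is the pumpable y.

p4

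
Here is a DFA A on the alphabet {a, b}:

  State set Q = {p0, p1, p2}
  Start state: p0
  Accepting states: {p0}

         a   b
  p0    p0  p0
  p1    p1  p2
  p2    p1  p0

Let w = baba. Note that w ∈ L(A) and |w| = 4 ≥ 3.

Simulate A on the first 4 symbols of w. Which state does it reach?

State sequence: p0 -b-> p0 -a-> p0 -b-> p0 -a-> p0

After reading 4 characters, A is in state p0.

p0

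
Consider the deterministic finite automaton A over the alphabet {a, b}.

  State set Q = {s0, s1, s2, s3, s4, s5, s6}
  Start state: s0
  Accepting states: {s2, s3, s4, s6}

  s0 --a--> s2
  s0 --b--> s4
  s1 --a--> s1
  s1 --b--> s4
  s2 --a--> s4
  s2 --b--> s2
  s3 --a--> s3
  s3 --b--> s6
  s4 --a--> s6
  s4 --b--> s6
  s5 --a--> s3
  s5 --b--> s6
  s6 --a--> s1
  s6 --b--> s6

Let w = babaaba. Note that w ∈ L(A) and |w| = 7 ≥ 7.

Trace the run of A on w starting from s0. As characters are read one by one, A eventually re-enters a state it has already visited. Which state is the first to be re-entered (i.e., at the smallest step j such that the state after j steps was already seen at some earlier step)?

Run of A on w = b a b a a b a:
  step 0: s0  (start)
  step 1: s4  (read b: s0→s4)
  step 2: s6  (read a: s4→s6)
  step 3: s6  (read b: s6→s6)   ← first repeat (s6 seen earlier)
  step 4: s1  (read a: s6→s1)
  step 5: s1  (read a: s1→s1)
  step 6: s4  (read b: s1→s4)
  step 7: s6  (read a: s4→s6)

The earliest repeat is at step j = 3: A is in s6, which it already visited at step i = 2.

s6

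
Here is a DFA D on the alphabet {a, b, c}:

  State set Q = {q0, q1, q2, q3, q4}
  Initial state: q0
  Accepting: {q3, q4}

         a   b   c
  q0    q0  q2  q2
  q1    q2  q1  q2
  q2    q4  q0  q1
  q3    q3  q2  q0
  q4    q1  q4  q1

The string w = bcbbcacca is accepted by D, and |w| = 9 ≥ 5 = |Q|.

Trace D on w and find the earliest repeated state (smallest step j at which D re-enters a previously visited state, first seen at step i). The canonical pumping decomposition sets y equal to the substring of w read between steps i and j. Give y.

b

State sequence: q0 -b-> q2 -c-> q1 -b-> q1 -b-> q1 -c-> q2 -a-> q4 -c-> q1 -c-> q2 -a-> q4
First repeat at step 3: q1 was already visited.

So i = 2, j = 3, giving x = w[0:2] = bc, y = w[2:3] = b, z = w[3:9] = bcacca.
Check: |xy| = 3 ≤ 5 and |y| = 1 ≥ 1. Reading y takes D from q1 back to q1, so every xyⁱz is accepted.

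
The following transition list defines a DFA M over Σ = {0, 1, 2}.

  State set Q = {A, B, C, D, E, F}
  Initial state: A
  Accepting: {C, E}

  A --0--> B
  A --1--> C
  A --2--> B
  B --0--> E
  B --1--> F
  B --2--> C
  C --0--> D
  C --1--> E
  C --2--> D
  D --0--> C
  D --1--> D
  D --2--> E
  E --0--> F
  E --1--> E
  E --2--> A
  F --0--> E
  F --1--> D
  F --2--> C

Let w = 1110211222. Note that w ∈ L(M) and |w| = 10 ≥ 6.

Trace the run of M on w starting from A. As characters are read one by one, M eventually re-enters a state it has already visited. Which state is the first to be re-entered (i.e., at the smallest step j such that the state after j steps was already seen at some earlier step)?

Run of M on w = 1 1 1 0 2 1 1 2 2 2:
  step 0: A  (start)
  step 1: C  (read 1: A→C)
  step 2: E  (read 1: C→E)
  step 3: E  (read 1: E→E)   ← first repeat (E seen earlier)
  step 4: F  (read 0: E→F)
  step 5: C  (read 2: F→C)
  step 6: E  (read 1: C→E)
  step 7: E  (read 1: E→E)
  step 8: A  (read 2: E→A)
  step 9: B  (read 2: A→B)
  step 10: C  (read 2: B→C)

The earliest repeat is at step j = 3: M is in E, which it already visited at step i = 2.

E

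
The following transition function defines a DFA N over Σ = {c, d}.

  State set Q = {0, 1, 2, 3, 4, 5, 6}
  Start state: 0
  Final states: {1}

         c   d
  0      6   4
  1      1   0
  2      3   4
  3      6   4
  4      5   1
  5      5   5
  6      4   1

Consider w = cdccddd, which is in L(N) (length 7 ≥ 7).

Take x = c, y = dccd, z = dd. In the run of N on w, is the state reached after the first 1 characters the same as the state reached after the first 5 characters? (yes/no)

Run of N on the first 5 characters of w = c d c c d:
  step 0: 0  (start)
  step 1: 6  (read c: 0→6)
  step 2: 1  (read d: 6→1)
  step 3: 1  (read c: 1→1)
  step 4: 1  (read c: 1→1)
  step 5: 0  (read d: 1→0)

After x (step 1): 6. After xy (step 5): 0.
They differ (6 ≠ 0), so y is not a cycle from the state after x; this split is not the one the pumping-lemma construction produces, and pumping y need not keep the string in L(N).

no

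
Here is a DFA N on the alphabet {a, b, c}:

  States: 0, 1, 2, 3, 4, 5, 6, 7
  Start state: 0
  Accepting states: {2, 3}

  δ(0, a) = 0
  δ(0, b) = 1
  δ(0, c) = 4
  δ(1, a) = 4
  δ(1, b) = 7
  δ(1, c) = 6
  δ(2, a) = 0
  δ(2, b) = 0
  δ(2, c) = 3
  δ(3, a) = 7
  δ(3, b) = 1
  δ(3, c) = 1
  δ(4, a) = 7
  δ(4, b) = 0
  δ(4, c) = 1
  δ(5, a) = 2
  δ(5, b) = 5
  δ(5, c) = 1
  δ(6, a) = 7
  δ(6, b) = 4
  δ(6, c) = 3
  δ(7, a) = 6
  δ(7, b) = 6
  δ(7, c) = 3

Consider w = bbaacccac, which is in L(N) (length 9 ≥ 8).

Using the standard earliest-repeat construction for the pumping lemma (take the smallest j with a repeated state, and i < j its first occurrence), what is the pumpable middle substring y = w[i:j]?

Run of N on w = b b a a c c c a c:
  step 0: 0  (start)
  step 1: 1  (read b: 0→1)
  step 2: 7  (read b: 1→7)
  step 3: 6  (read a: 7→6)
  step 4: 7  (read a: 6→7)   ← first repeat (7 seen earlier)
  step 5: 3  (read c: 7→3)
  step 6: 1  (read c: 3→1)
  step 7: 6  (read c: 1→6)
  step 8: 7  (read a: 6→7)
  step 9: 3  (read c: 7→3)

So i = 2, j = 4, giving x = w[0:2] = bb, y = w[2:4] = aa, z = w[4:9] = cccac.
Check: |xy| = 4 ≤ 8 and |y| = 2 ≥ 1. Reading y takes N from 7 back to 7, so every xyⁱz is accepted.
Since N has 8 states, any run of length ≥ 8 visits 8+1 states, so by pigeonhole some state repeats within the first 8 steps — that repeat gives the pumpable loop.

aa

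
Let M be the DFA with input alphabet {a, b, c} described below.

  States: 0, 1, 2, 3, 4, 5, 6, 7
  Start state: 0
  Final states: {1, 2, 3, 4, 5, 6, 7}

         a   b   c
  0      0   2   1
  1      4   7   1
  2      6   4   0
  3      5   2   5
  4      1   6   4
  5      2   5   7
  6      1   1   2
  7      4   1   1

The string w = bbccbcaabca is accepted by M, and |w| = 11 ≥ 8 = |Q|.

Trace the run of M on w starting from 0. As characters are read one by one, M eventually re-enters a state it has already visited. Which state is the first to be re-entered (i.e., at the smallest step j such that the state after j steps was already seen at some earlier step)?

State sequence: 0 -b-> 2 -b-> 4 -c-> 4 -c-> 4 -b-> 6 -c-> 2 -a-> 6 -a-> 1 -b-> 7 -c-> 1 -a-> 4
First repeat at step 3: 4 was already visited.

The earliest repeat is at step j = 3: M is in 4, which it already visited at step i = 2.

4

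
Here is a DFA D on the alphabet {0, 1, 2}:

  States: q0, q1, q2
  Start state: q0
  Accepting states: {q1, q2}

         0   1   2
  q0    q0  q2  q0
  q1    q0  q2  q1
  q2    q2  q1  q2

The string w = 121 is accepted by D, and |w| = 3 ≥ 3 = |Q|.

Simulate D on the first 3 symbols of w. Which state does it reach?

Run of D on the first 3 characters of w = 1 2 1:
  step 0: q0  (start)
  step 1: q2  (read 1: q0→q2)
  step 2: q2  (read 2: q2→q2)
  step 3: q1  (read 1: q2→q1)

After reading 3 characters, D is in state q1.
(This kind of state-tracing is the core of the pumping-lemma construction: with 3 states, pigeonhole forces a repeat within the first 3 steps.)

q1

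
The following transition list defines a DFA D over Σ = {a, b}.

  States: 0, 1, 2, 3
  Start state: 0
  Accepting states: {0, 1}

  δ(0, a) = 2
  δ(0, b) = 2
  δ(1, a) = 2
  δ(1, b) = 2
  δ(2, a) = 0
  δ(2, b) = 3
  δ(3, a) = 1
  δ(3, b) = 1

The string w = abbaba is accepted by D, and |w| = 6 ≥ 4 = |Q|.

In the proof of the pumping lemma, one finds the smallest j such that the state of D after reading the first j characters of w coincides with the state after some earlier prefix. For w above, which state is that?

2

State sequence: 0 -a-> 2 -b-> 3 -b-> 1 -a-> 2 -b-> 3 -a-> 1
First repeat at step 4: 2 was already visited.

The earliest repeat is at step j = 4: D is in 2, which it already visited at step i = 1.
With |Q| = 4, pigeonhole forces a state repeat no later than step 4; the substring read between the first and second visits to that state can be pumped.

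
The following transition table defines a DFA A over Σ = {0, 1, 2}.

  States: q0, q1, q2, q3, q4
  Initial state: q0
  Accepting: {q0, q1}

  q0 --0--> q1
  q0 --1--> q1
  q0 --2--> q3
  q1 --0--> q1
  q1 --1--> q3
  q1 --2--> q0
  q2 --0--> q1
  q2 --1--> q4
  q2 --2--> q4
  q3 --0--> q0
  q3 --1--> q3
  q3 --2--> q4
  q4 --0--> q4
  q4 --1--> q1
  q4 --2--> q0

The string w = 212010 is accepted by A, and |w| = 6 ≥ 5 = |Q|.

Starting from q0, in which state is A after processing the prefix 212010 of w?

q1

State sequence: q0 -2-> q3 -1-> q3 -2-> q4 -0-> q4 -1-> q1 -0-> q1

After reading 6 characters, A is in state q1.
(This kind of state-tracing is the core of the pumping-lemma construction: with 5 states, pigeonhole forces a repeat within the first 5 steps.)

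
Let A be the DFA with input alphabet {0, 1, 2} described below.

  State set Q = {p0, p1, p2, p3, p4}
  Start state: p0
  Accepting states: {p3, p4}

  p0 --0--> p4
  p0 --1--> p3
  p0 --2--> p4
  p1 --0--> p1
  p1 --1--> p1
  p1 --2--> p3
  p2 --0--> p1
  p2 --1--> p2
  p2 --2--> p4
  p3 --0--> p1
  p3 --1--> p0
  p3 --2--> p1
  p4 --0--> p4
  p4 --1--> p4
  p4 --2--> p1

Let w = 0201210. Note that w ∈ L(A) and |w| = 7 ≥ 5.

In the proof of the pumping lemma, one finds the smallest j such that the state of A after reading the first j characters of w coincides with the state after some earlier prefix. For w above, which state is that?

p1

Run of A on w = 0 2 0 1 2 1 0:
  step 0: p0  (start)
  step 1: p4  (read 0: p0→p4)
  step 2: p1  (read 2: p4→p1)
  step 3: p1  (read 0: p1→p1)   ← first repeat (p1 seen earlier)
  step 4: p1  (read 1: p1→p1)
  step 5: p3  (read 2: p1→p3)
  step 6: p0  (read 1: p3→p0)
  step 7: p4  (read 0: p0→p4)

The earliest repeat is at step j = 3: A is in p1, which it already visited at step i = 2.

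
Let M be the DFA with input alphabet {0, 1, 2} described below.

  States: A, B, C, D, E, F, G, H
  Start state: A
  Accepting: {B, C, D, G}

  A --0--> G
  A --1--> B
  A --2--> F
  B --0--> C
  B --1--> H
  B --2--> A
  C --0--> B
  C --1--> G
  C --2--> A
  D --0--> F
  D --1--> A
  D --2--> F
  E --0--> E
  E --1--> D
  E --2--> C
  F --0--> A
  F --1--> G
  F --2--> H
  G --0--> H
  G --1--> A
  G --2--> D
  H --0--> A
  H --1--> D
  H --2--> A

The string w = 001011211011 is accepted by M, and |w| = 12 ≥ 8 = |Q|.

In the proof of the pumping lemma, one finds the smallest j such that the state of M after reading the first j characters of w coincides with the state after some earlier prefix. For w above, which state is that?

G

State sequence: A -0-> G -0-> H -1-> D -0-> F -1-> G -1-> A -2-> F -1-> G -1-> A -0-> G -1-> A -1-> B
First repeat at step 5: G was already visited.

The earliest repeat is at step j = 5: M is in G, which it already visited at step i = 1.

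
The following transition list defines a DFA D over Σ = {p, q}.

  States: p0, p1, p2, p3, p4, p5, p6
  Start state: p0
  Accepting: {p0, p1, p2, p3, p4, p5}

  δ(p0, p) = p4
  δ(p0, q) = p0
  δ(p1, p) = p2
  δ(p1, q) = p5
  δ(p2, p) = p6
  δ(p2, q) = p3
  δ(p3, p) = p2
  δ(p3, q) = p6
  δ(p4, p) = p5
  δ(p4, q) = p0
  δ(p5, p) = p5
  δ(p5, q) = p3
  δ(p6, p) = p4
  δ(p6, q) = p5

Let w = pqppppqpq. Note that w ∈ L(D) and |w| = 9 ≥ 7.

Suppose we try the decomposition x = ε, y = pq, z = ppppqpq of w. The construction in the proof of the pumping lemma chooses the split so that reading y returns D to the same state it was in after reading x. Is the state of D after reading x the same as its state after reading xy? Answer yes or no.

Run of D on the first 2 characters of w = p q:
  step 0: p0  (start)
  step 1: p4  (read p: p0→p4)
  step 2: p0  (read q: p4→p0)

After x (step 0): p0. After xy (step 2): p0.
They match, so y = pq drives D around a cycle from p0 back to itself; pumping y any number of times keeps D in p0 before reading z, and xyⁱz ∈ L(D) for every i ≥ 0.

yes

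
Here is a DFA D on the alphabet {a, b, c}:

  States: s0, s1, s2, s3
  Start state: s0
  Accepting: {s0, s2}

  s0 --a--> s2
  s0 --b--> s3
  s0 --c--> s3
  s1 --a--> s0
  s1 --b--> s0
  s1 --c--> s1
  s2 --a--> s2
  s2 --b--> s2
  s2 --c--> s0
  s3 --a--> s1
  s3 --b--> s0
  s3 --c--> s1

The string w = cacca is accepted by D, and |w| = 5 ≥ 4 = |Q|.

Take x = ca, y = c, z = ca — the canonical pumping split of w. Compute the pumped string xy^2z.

caccca

xy^2z = ca·c·c·ca = caccca.
Reading y = c takes D from s1 back to s1, so after x·y·y the machine is still in s1, and z then leads to the accepting state s0. Hence caccca ∈ L(D).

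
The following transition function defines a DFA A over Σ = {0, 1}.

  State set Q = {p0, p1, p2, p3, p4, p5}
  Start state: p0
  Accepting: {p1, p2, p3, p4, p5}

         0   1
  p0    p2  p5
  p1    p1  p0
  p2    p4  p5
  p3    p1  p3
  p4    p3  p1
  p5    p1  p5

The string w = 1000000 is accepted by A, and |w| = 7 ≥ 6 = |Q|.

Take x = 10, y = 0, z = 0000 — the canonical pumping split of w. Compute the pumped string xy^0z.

100000

xy⁰z = xz = 10·0000 = 100000.
Reading y = 0 takes A from p1 back to p1, so after x the machine is still in p1, and z then leads to the accepting state p1. Hence 100000 ∈ L(A).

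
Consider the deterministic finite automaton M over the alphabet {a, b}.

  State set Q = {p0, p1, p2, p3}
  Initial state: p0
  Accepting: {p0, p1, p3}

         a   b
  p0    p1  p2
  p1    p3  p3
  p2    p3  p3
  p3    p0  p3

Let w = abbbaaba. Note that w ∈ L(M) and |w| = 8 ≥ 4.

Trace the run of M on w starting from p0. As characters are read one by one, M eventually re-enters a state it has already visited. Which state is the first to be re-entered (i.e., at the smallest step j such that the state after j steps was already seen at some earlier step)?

p3

Run of M on w = a b b b a a b a:
  step 0: p0  (start)
  step 1: p1  (read a: p0→p1)
  step 2: p3  (read b: p1→p3)
  step 3: p3  (read b: p3→p3)   ← first repeat (p3 seen earlier)
  step 4: p3  (read b: p3→p3)
  step 5: p0  (read a: p3→p0)
  step 6: p1  (read a: p0→p1)
  step 7: p3  (read b: p1→p3)
  step 8: p0  (read a: p3→p0)

The earliest repeat is at step j = 3: M is in p3, which it already visited at step i = 2.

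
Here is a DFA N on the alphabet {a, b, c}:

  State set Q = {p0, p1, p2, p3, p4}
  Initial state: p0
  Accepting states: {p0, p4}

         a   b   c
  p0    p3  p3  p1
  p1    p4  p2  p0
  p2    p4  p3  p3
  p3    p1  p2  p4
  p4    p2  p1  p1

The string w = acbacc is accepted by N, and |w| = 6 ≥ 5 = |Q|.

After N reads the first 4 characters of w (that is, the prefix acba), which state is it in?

p4

State sequence: p0 -a-> p3 -c-> p4 -b-> p1 -a-> p4

After reading 4 characters, N is in state p4.
(This kind of state-tracing is the core of the pumping-lemma construction: with 5 states, pigeonhole forces a repeat within the first 5 steps.)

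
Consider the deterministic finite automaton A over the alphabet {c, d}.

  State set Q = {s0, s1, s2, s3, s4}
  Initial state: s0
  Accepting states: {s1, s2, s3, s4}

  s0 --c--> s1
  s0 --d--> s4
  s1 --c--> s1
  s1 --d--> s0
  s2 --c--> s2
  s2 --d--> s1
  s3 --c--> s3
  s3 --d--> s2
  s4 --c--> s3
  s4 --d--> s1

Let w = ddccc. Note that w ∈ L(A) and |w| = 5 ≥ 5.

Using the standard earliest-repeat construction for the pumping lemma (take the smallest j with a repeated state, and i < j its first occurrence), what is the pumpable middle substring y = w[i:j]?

c

Run of A on w = d d c c c:
  step 0: s0  (start)
  step 1: s4  (read d: s0→s4)
  step 2: s1  (read d: s4→s1)
  step 3: s1  (read c: s1→s1)   ← first repeat (s1 seen earlier)
  step 4: s1  (read c: s1→s1)
  step 5: s1  (read c: s1→s1)

So i = 2, j = 3, giving x = w[0:2] = dd, y = w[2:3] = c, z = w[3:5] = cc.
Check: |xy| = 3 ≤ 5 and |y| = 1 ≥ 1. Reading y takes A from s1 back to s1, so every xyⁱz is accepted.
The DFA has 5 states, so the proof of the pumping lemma guarantees a repeated state among the first 5+1 visited; the segment between the two visits is the pumpable y.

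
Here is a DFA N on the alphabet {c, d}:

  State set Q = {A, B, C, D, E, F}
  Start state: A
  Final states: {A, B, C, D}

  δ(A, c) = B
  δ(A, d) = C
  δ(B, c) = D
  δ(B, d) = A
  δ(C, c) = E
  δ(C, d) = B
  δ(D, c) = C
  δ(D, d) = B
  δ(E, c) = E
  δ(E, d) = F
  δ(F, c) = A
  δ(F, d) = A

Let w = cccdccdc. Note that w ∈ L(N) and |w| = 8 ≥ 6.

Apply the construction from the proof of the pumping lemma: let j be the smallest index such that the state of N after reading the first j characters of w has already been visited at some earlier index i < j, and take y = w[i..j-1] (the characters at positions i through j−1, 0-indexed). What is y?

Run of N on w = c c c d c c d c:
  step 0: A  (start)
  step 1: B  (read c: A→B)
  step 2: D  (read c: B→D)
  step 3: C  (read c: D→C)
  step 4: B  (read d: C→B)   ← first repeat (B seen earlier)
  step 5: D  (read c: B→D)
  step 6: C  (read c: D→C)
  step 7: B  (read d: C→B)
  step 8: D  (read c: B→D)

So i = 1, j = 4, giving x = w[0:1] = c, y = w[1:4] = ccd, z = w[4:8] = ccdc.
Check: |xy| = 4 ≤ 6 and |y| = 3 ≥ 1. Reading y takes N from B back to B, so every xyⁱz is accepted.

ccd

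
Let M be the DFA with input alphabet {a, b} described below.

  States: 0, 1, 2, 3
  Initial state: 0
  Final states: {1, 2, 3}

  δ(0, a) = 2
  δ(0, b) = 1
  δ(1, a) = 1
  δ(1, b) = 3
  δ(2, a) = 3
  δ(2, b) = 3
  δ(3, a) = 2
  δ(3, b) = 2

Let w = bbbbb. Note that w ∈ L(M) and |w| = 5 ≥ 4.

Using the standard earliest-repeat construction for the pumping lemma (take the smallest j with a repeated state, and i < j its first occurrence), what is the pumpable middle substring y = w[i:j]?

bb

Run of M on w = b b b b b:
  step 0: 0  (start)
  step 1: 1  (read b: 0→1)
  step 2: 3  (read b: 1→3)
  step 3: 2  (read b: 3→2)
  step 4: 3  (read b: 2→3)   ← first repeat (3 seen earlier)
  step 5: 2  (read b: 3→2)

So i = 2, j = 4, giving x = w[0:2] = bb, y = w[2:4] = bb, z = w[4:5] = b.
Check: |xy| = 4 ≤ 4 and |y| = 2 ≥ 1. Reading y takes M from 3 back to 3, so every xyⁱz is accepted.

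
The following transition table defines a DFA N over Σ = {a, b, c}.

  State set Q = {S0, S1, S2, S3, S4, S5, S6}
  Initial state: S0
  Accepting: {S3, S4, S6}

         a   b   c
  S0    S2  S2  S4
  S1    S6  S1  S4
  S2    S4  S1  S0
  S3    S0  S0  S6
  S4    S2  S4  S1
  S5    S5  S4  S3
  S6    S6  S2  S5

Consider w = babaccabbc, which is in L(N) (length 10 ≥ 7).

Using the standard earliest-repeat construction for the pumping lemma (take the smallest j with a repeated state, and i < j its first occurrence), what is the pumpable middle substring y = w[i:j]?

Run of N on w = b a b a c c a b b c:
  step 0: S0  (start)
  step 1: S2  (read b: S0→S2)
  step 2: S4  (read a: S2→S4)
  step 3: S4  (read b: S4→S4)   ← first repeat (S4 seen earlier)
  step 4: S2  (read a: S4→S2)
  step 5: S0  (read c: S2→S0)
  step 6: S4  (read c: S0→S4)
  step 7: S2  (read a: S4→S2)
  step 8: S1  (read b: S2→S1)
  step 9: S1  (read b: S1→S1)
  step 10: S4  (read c: S1→S4)

So i = 2, j = 3, giving x = w[0:2] = ba, y = w[2:3] = b, z = w[3:10] = accabbc.
Check: |xy| = 3 ≤ 7 and |y| = 1 ≥ 1. Reading y takes N from S4 back to S4, so every xyⁱz is accepted.

b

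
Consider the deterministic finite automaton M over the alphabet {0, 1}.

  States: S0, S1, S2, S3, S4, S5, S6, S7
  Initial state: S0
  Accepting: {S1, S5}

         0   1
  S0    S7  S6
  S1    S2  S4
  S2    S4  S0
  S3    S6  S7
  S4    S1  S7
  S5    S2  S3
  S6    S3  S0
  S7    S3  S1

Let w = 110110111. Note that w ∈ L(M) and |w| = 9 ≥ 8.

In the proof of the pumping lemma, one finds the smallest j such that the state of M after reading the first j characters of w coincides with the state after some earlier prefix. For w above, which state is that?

Run of M on w = 1 1 0 1 1 0 1 1 1:
  step 0: S0  (start)
  step 1: S6  (read 1: S0→S6)
  step 2: S0  (read 1: S6→S0)   ← first repeat (S0 seen earlier)
  step 3: S7  (read 0: S0→S7)
  step 4: S1  (read 1: S7→S1)
  step 5: S4  (read 1: S1→S4)
  step 6: S1  (read 0: S4→S1)
  step 7: S4  (read 1: S1→S4)
  step 8: S7  (read 1: S4→S7)
  step 9: S1  (read 1: S7→S1)

The earliest repeat is at step j = 2: M is in S0, which it already visited at step i = 0.
Pumping length from the standard proof: p = 8 (the number of states). The repeated state found above gives |xy| = j ≤ 8 and |y| = j − i ≥ 1.

S0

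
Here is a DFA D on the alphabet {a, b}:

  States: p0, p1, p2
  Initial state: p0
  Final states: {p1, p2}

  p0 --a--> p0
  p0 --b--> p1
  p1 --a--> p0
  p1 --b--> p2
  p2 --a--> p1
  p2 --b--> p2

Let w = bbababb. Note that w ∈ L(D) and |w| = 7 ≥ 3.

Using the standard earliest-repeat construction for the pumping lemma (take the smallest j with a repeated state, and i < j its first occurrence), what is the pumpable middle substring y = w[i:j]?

ba

Run of D on w = b b a b a b b:
  step 0: p0  (start)
  step 1: p1  (read b: p0→p1)
  step 2: p2  (read b: p1→p2)
  step 3: p1  (read a: p2→p1)   ← first repeat (p1 seen earlier)
  step 4: p2  (read b: p1→p2)
  step 5: p1  (read a: p2→p1)
  step 6: p2  (read b: p1→p2)
  step 7: p2  (read b: p2→p2)

So i = 1, j = 3, giving x = w[0:1] = b, y = w[1:3] = ba, z = w[3:7] = babb.
Check: |xy| = 3 ≤ 3 and |y| = 2 ≥ 1. Reading y takes D from p1 back to p1, so every xyⁱz is accepted.
Since D has 3 states, any run of length ≥ 3 visits 3+1 states, so by pigeonhole some state repeats within the first 3 steps — that repeat gives the pumpable loop.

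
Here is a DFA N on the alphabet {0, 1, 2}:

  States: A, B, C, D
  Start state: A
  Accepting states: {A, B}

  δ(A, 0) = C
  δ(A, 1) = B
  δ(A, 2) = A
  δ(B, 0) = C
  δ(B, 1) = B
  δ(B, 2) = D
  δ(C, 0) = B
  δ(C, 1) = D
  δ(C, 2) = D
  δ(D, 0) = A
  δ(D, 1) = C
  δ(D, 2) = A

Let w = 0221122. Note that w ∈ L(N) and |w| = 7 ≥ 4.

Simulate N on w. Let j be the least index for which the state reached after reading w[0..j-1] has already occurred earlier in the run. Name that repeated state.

State sequence: A -0-> C -2-> D -2-> A -1-> B -1-> B -2-> D -2-> A
First repeat at step 3: A was already visited.

The earliest repeat is at step j = 3: N is in A, which it already visited at step i = 0.
The DFA has 4 states, so the proof of the pumping lemma guarantees a repeated state among the first 4+1 visited; the segment between the two visits is the pumpable y.

A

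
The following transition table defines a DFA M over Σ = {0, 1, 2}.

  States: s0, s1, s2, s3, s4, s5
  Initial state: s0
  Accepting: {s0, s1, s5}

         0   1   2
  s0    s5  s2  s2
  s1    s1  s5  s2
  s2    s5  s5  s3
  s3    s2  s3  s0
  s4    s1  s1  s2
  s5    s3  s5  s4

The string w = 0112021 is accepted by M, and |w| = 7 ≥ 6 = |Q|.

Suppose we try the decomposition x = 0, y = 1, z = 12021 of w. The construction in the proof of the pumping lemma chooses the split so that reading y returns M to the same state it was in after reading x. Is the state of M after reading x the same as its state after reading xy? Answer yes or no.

yes

Run of M on the first 2 characters of w = 0 1:
  step 0: s0  (start)
  step 1: s5  (read 0: s0→s5)
  step 2: s5  (read 1: s5→s5)

After x (step 1): s5. After xy (step 2): s5.
They match, so y = 1 drives M around a cycle from s5 back to itself; pumping y any number of times keeps M in s5 before reading z, and xyⁱz ∈ L(M) for every i ≥ 0.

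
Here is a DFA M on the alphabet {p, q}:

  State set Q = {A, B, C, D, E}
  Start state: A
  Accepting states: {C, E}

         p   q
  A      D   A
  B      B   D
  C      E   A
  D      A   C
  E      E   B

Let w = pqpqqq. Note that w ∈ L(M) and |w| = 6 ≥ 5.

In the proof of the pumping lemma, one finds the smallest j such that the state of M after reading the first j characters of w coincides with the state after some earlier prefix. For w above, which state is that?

D

State sequence: A -p-> D -q-> C -p-> E -q-> B -q-> D -q-> C
First repeat at step 5: D was already visited.

The earliest repeat is at step j = 5: M is in D, which it already visited at step i = 1.
Pumping length from the standard proof: p = 5 (the number of states). The repeated state found above gives |xy| = j ≤ 5 and |y| = j − i ≥ 1.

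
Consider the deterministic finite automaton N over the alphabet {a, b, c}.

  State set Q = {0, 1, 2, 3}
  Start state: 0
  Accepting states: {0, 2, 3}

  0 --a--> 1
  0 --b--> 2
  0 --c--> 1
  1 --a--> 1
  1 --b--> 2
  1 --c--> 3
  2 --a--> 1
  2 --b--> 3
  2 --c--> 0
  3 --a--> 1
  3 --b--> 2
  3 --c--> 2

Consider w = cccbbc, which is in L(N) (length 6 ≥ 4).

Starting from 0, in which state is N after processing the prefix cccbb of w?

2

State sequence: 0 -c-> 1 -c-> 3 -c-> 2 -b-> 3 -b-> 2

After reading 5 characters, N is in state 2.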